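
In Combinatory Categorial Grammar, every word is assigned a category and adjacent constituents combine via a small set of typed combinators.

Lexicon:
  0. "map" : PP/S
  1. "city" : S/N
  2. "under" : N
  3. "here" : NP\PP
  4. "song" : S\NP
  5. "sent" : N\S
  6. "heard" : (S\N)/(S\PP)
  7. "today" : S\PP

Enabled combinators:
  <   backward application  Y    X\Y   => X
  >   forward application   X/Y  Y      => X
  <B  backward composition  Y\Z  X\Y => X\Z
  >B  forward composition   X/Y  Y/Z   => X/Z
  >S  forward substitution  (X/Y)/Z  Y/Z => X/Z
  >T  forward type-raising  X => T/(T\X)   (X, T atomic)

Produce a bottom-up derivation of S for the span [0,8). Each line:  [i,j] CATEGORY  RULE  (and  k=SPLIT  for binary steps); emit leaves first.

[0,8] S   <
  [0,4] NP   <
    [0,3] PP   >
      [0,1] "map" : PP/S
      [1,3] S   >
        [1,2] "city" : S/N
        [2,3] "under" : N
    [3,4] "here" : NP\PP
  [4,8] S\NP   <B
    [4,6] N\NP   <B
      [4,5] "song" : S\NP
      [5,6] "sent" : N\S
    [6,8] S\N   >
      [6,7] "heard" : (S\N)/(S\PP)
      [7,8] "today" : S\PP

[0,1] PP/S  lex  "map"
[1,2] S/N  lex  "city"
[2,3] N  lex  "under"
[1,3] S  >  k=2
[0,3] PP  >  k=1
[3,4] NP\PP  lex  "here"
[0,4] NP  <  k=3
[4,5] S\NP  lex  "song"
[5,6] N\S  lex  "sent"
[4,6] N\NP  <B  k=5
[6,7] (S\N)/(S\PP)  lex  "heard"
[7,8] S\PP  lex  "today"
[6,8] S\N  >  k=7
[4,8] S\NP  <B  k=6
[0,8] S  <  k=4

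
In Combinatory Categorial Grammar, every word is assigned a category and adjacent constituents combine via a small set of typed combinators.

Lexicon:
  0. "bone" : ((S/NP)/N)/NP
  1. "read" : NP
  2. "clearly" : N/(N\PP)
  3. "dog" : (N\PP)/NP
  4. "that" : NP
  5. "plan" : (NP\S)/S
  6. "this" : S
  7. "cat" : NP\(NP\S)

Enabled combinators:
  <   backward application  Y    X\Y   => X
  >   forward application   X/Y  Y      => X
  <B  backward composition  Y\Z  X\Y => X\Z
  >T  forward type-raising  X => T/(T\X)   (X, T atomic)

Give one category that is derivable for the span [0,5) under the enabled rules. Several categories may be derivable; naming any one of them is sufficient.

[0,8] S   >
  [0,5] S/NP   >
    [0,2] (S/NP)/N   >
      [0,1] "bone" : ((S/NP)/N)/NP
      [1,2] "read" : NP
    [2,5] N   >
      [2,3] "clearly" : N/(N\PP)
      [3,5] N\PP   >
        [3,4] "dog" : (N\PP)/NP
        [4,5] "that" : NP
  [5,8] NP   <
    [5,7] NP\S   >
      [5,6] "plan" : (NP\S)/S
      [6,7] "this" : S
    [7,8] "cat" : NP\(NP\S)

S/NP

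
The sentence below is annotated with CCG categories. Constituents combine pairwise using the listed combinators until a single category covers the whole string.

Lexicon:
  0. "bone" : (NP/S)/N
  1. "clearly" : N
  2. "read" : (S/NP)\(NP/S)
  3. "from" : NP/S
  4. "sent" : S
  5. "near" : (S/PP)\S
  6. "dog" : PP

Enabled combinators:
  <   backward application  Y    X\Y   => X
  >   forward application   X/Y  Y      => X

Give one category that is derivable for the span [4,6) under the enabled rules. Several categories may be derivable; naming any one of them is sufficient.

[0,7] S   >
  [0,3] S/NP   <
    [0,2] NP/S   >
      [0,1] "bone" : (NP/S)/N
      [1,2] "clearly" : N
    [2,3] "read" : (S/NP)\(NP/S)
  [3,7] NP   >
    [3,4] "from" : NP/S
    [4,7] S   >
      [4,6] S/PP   <
        [4,5] "sent" : S
        [5,6] "near" : (S/PP)\S
      [6,7] "dog" : PP

S/PP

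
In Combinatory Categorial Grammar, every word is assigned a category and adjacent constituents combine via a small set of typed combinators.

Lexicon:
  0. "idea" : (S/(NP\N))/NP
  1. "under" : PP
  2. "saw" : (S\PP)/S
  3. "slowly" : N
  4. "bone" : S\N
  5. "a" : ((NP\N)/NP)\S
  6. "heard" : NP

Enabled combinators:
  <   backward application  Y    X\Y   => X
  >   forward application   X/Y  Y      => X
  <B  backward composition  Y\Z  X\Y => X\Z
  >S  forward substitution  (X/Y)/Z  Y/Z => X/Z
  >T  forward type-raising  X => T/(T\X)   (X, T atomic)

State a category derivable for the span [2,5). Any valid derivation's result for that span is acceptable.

[0,7] S   >
  [0,6] S/NP   >S
    [0,1] "idea" : (S/(NP\N))/NP
    [1,6] (NP\N)/NP   <
      [1,5] S   <
        [1,2] "under" : PP
        [2,5] S\PP   >
          [2,3] "saw" : (S\PP)/S
          [3,5] S   >
            [3,4] S/(S\N)   >T
              [3,4] "slowly" : N
            [4,5] "bone" : S\N
      [5,6] "a" : ((NP\N)/NP)\S
  [6,7] "heard" : NP

S\PP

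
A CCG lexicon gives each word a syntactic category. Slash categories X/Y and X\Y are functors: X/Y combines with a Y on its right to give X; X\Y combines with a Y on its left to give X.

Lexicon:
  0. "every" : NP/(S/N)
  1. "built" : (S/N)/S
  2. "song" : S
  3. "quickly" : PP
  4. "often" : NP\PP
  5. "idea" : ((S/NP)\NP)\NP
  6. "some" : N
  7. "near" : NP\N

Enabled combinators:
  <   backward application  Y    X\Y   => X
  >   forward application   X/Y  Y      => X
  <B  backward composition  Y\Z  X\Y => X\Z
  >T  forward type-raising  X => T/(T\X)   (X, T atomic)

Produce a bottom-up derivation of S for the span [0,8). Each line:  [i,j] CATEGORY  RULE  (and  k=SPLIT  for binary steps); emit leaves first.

[0,8] S   >
  [0,6] S/NP   <
    [0,3] NP   >
      [0,1] "every" : NP/(S/N)
      [1,3] S/N   >
        [1,2] "built" : (S/N)/S
        [2,3] "song" : S
    [3,6] (S/NP)\NP   <
      [3,5] NP   >
        [3,4] NP/(NP\PP)   >T
          [3,4] "quickly" : PP
        [4,5] "often" : NP\PP
      [5,6] "idea" : ((S/NP)\NP)\NP
  [6,8] NP   <
    [6,7] "some" : N
    [7,8] "near" : NP\N

[0,1] NP/(S/N)  lex  "every"
[1,2] (S/N)/S  lex  "built"
[2,3] S  lex  "song"
[1,3] S/N  >  k=2
[0,3] NP  >  k=1
[3,4] PP  lex  "quickly"
[3,4] NP/(NP\PP)  >T
[4,5] NP\PP  lex  "often"
[3,5] NP  >  k=4
[5,6] ((S/NP)\NP)\NP  lex  "idea"
[3,6] (S/NP)\NP  <  k=5
[0,6] S/NP  <  k=3
[6,7] N  lex  "some"
[7,8] NP\N  lex  "near"
[6,8] NP  <  k=7
[0,8] S  >  k=6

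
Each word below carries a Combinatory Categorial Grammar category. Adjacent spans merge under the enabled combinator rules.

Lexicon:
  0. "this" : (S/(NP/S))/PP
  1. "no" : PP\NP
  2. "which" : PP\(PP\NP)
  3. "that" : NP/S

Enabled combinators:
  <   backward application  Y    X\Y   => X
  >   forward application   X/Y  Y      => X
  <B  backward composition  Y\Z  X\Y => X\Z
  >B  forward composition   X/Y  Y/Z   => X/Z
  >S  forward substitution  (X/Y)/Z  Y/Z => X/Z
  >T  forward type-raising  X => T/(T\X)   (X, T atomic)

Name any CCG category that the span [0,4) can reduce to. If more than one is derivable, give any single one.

S

[0,4] S   >
  [0,3] S/(NP/S)   >
    [0,1] "this" : (S/(NP/S))/PP
    [1,3] PP   <
      [1,2] "no" : PP\NP
      [2,3] "which" : PP\(PP\NP)
  [3,4] "that" : NP/S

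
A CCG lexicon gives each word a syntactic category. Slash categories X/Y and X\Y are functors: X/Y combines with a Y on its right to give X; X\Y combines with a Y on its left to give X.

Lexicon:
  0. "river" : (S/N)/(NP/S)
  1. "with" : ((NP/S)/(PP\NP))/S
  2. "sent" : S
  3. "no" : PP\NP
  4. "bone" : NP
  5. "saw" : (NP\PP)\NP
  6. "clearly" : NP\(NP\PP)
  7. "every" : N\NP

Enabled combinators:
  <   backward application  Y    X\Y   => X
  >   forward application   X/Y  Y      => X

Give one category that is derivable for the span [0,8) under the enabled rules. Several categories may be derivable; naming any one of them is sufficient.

S

[0,8] S   >
  [0,4] S/N   >
    [0,1] "river" : (S/N)/(NP/S)
    [1,4] NP/S   >
      [1,3] (NP/S)/(PP\NP)   >
        [1,2] "with" : ((NP/S)/(PP\NP))/S
        [2,3] "sent" : S
      [3,4] "no" : PP\NP
  [4,8] N   <
    [4,7] NP   <
      [4,6] NP\PP   <
        [4,5] "bone" : NP
        [5,6] "saw" : (NP\PP)\NP
      [6,7] "clearly" : NP\(NP\PP)
    [7,8] "every" : N\NP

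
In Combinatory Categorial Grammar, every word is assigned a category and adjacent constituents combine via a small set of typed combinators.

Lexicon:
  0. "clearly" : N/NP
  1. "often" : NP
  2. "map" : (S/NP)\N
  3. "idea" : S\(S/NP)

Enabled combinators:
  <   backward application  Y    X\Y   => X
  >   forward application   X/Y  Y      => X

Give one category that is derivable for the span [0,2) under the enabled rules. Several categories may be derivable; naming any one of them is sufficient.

[0,4] S   <
  [0,3] S/NP   <
    [0,2] N   >
      [0,1] "clearly" : N/NP
      [1,2] "often" : NP
    [2,3] "map" : (S/NP)\N
  [3,4] "idea" : S\(S/NP)

N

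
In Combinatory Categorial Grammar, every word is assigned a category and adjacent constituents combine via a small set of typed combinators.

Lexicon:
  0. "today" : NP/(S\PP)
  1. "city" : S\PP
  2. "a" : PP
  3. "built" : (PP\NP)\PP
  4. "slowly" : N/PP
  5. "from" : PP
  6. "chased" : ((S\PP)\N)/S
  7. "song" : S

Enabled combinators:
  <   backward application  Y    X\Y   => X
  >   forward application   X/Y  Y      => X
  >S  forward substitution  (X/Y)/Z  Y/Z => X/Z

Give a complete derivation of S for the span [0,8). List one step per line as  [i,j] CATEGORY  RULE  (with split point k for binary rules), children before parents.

[0,8] S   <
  [0,4] PP   <
    [0,2] NP   >
      [0,1] "today" : NP/(S\PP)
      [1,2] "city" : S\PP
    [2,4] PP\NP   <
      [2,3] "a" : PP
      [3,4] "built" : (PP\NP)\PP
  [4,8] S\PP   <
    [4,6] N   >
      [4,5] "slowly" : N/PP
      [5,6] "from" : PP
    [6,8] (S\PP)\N   >
      [6,7] "chased" : ((S\PP)\N)/S
      [7,8] "song" : S

[0,1] NP/(S\PP)  lex  "today"
[1,2] S\PP  lex  "city"
[0,2] NP  >  k=1
[2,3] PP  lex  "a"
[3,4] (PP\NP)\PP  lex  "built"
[2,4] PP\NP  <  k=3
[0,4] PP  <  k=2
[4,5] N/PP  lex  "slowly"
[5,6] PP  lex  "from"
[4,6] N  >  k=5
[6,7] ((S\PP)\N)/S  lex  "chased"
[7,8] S  lex  "song"
[6,8] (S\PP)\N  >  k=7
[4,8] S\PP  <  k=6
[0,8] S  <  k=4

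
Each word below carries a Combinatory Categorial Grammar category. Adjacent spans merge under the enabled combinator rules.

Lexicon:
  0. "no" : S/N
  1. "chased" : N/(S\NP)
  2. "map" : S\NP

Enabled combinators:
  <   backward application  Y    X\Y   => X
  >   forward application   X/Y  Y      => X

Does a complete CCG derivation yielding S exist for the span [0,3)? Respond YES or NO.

YES

[0,3] S   >
  [0,1] "no" : S/N
  [1,3] N   >
    [1,2] "chased" : N/(S\NP)
    [2,3] "map" : S\NP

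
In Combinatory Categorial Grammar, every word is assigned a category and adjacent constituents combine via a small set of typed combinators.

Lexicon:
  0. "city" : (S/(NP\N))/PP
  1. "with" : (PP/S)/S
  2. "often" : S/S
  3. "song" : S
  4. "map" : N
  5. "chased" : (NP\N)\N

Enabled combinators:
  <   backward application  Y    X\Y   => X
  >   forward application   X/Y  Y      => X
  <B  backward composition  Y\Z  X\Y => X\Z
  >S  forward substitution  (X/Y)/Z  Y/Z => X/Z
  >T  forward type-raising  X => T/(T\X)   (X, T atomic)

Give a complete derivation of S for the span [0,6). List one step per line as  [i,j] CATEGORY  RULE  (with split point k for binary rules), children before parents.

[0,1] (S/(NP\N))/PP  lex  "city"
[1,2] (PP/S)/S  lex  "with"
[2,3] S/S  lex  "often"
[1,3] PP/S  >S  k=2
[3,4] S  lex  "song"
[1,4] PP  >  k=3
[0,4] S/(NP\N)  >  k=1
[4,5] N  lex  "map"
[5,6] (NP\N)\N  lex  "chased"
[4,6] NP\N  <  k=5
[0,6] S  >  k=4

[0,6] S   >
  [0,4] S/(NP\N)   >
    [0,1] "city" : (S/(NP\N))/PP
    [1,4] PP   >
      [1,3] PP/S   >S
        [1,2] "with" : (PP/S)/S
        [2,3] "often" : S/S
      [3,4] "song" : S
  [4,6] NP\N   <
    [4,5] "map" : N
    [5,6] "chased" : (NP\N)\N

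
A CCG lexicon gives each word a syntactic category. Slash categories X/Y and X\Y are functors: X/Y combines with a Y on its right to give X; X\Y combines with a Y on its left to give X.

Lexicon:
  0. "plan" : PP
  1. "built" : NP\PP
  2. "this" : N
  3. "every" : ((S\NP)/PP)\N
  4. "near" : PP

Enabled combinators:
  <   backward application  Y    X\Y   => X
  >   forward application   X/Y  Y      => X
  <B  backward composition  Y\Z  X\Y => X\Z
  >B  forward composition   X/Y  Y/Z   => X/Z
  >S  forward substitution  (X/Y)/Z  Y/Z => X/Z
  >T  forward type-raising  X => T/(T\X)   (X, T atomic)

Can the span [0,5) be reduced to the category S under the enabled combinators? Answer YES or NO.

YES

[0,5] S   <
  [0,2] NP   <
    [0,1] "plan" : PP
    [1,2] "built" : NP\PP
  [2,5] S\NP   >
    [2,4] (S\NP)/PP   <
      [2,3] "this" : N
      [3,4] "every" : ((S\NP)/PP)\N
    [4,5] "near" : PP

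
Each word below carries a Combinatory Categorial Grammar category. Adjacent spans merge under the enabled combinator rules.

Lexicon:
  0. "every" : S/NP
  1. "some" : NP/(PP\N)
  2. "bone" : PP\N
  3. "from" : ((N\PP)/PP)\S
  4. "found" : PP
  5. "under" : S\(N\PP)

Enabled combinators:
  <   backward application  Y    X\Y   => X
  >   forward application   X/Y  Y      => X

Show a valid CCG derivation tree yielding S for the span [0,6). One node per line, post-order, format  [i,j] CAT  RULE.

[0,1] S/NP  lex  "every"
[1,2] NP/(PP\N)  lex  "some"
[2,3] PP\N  lex  "bone"
[1,3] NP  >  k=2
[0,3] S  >  k=1
[3,4] ((N\PP)/PP)\S  lex  "from"
[0,4] (N\PP)/PP  <  k=3
[4,5] PP  lex  "found"
[0,5] N\PP  >  k=4
[5,6] S\(N\PP)  lex  "under"
[0,6] S  <  k=5

[0,6] S   <
  [0,5] N\PP   >
    [0,4] (N\PP)/PP   <
      [0,3] S   >
        [0,1] "every" : S/NP
        [1,3] NP   >
          [1,2] "some" : NP/(PP\N)
          [2,3] "bone" : PP\N
      [3,4] "from" : ((N\PP)/PP)\S
    [4,5] "found" : PP
  [5,6] "under" : S\(N\PP)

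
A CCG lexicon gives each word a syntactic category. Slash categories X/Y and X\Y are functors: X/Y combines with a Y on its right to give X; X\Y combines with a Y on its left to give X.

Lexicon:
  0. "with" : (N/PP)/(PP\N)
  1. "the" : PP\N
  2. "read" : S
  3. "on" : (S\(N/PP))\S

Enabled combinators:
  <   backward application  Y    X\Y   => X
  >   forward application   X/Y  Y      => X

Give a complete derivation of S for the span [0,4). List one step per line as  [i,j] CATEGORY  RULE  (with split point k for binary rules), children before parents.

[0,4] S   <
  [0,2] N/PP   >
    [0,1] "with" : (N/PP)/(PP\N)
    [1,2] "the" : PP\N
  [2,4] S\(N/PP)   <
    [2,3] "read" : S
    [3,4] "on" : (S\(N/PP))\S

[0,1] (N/PP)/(PP\N)  lex  "with"
[1,2] PP\N  lex  "the"
[0,2] N/PP  >  k=1
[2,3] S  lex  "read"
[3,4] (S\(N/PP))\S  lex  "on"
[2,4] S\(N/PP)  <  k=3
[0,4] S  <  k=2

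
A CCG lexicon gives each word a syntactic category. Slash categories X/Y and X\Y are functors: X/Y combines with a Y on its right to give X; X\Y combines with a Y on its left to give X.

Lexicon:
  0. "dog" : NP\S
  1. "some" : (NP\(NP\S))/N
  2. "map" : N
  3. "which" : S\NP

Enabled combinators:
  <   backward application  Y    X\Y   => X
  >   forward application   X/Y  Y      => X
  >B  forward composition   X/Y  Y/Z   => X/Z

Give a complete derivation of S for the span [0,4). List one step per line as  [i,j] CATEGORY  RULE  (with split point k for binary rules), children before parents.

[0,1] NP\S  lex  "dog"
[1,2] (NP\(NP\S))/N  lex  "some"
[2,3] N  lex  "map"
[1,3] NP\(NP\S)  >  k=2
[0,3] NP  <  k=1
[3,4] S\NP  lex  "which"
[0,4] S  <  k=3

[0,4] S   <
  [0,3] NP   <
    [0,1] "dog" : NP\S
    [1,3] NP\(NP\S)   >
      [1,2] "some" : (NP\(NP\S))/N
      [2,3] "map" : N
  [3,4] "which" : S\NP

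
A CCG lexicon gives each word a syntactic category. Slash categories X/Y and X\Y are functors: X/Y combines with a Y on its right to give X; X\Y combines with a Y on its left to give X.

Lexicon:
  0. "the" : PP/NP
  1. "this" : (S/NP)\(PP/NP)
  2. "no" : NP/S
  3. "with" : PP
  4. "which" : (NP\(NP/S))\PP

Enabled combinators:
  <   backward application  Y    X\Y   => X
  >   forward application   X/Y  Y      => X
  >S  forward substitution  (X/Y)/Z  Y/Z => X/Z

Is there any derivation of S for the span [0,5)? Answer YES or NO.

YES

[0,5] S   >
  [0,2] S/NP   <
    [0,1] "the" : PP/NP
    [1,2] "this" : (S/NP)\(PP/NP)
  [2,5] NP   <
    [2,3] "no" : NP/S
    [3,5] NP\(NP/S)   <
      [3,4] "with" : PP
      [4,5] "which" : (NP\(NP/S))\PP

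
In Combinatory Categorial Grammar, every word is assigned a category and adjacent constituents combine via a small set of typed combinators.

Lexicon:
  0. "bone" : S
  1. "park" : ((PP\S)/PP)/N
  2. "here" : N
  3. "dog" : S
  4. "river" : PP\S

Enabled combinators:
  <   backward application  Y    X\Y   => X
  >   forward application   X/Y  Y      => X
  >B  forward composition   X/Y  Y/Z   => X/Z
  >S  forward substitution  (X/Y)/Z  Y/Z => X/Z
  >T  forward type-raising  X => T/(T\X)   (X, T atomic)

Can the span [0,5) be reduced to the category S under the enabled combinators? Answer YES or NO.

S ((PP\S)/PP)/N N S PP\S
CKY chart[0,5] = {N/(N\PP), NP/(NP\PP), PP, PP/(PP\PP), S/(S\PP)}; S ∉ chart

NO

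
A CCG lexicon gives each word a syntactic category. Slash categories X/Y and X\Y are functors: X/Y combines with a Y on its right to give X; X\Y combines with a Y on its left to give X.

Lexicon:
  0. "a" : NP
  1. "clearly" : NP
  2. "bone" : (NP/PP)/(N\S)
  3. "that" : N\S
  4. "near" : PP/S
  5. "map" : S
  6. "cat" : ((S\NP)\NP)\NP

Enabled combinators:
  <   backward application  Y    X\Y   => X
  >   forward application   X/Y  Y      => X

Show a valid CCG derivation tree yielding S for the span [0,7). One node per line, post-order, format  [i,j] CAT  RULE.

[0,1] NP  lex  "a"
[1,2] NP  lex  "clearly"
[2,3] (NP/PP)/(N\S)  lex  "bone"
[3,4] N\S  lex  "that"
[2,4] NP/PP  >  k=3
[4,5] PP/S  lex  "near"
[5,6] S  lex  "map"
[4,6] PP  >  k=5
[2,6] NP  >  k=4
[6,7] ((S\NP)\NP)\NP  lex  "cat"
[2,7] (S\NP)\NP  <  k=6
[1,7] S\NP  <  k=2
[0,7] S  <  k=1

[0,7] S   <
  [0,1] "a" : NP
  [1,7] S\NP   <
    [1,2] "clearly" : NP
    [2,7] (S\NP)\NP   <
      [2,6] NP   >
        [2,4] NP/PP   >
          [2,3] "bone" : (NP/PP)/(N\S)
          [3,4] "that" : N\S
        [4,6] PP   >
          [4,5] "near" : PP/S
          [5,6] "map" : S
      [6,7] "cat" : ((S\NP)\NP)\NP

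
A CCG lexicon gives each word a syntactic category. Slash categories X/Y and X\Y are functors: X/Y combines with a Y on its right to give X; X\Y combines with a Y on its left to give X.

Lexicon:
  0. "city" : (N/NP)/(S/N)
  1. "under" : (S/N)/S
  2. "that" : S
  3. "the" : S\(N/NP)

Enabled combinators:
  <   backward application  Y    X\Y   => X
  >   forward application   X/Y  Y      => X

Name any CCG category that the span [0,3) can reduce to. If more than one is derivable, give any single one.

N/NP

[0,4] S   <
  [0,3] N/NP   >
    [0,1] "city" : (N/NP)/(S/N)
    [1,3] S/N   >
      [1,2] "under" : (S/N)/S
      [2,3] "that" : S
  [3,4] "the" : S\(N/NP)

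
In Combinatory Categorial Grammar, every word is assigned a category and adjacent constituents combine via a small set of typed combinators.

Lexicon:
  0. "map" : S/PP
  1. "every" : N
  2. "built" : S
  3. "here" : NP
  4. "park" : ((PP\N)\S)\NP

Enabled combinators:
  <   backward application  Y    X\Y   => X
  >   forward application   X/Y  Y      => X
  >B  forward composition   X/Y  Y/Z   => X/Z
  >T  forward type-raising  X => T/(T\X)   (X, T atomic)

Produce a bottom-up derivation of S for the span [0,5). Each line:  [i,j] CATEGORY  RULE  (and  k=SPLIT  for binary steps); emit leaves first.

[0,5] S   >
  [0,1] "map" : S/PP
  [1,5] PP   >
    [1,2] PP/(PP\N)   >T
      [1,2] "every" : N
    [2,5] PP\N   <
      [2,3] "built" : S
      [3,5] (PP\N)\S   <
        [3,4] "here" : NP
        [4,5] "park" : ((PP\N)\S)\NP

[0,1] S/PP  lex  "map"
[1,2] N  lex  "every"
[1,2] PP/(PP\N)  >T
[2,3] S  lex  "built"
[3,4] NP  lex  "here"
[4,5] ((PP\N)\S)\NP  lex  "park"
[3,5] (PP\N)\S  <  k=4
[2,5] PP\N  <  k=3
[1,5] PP  >  k=2
[0,5] S  >  k=1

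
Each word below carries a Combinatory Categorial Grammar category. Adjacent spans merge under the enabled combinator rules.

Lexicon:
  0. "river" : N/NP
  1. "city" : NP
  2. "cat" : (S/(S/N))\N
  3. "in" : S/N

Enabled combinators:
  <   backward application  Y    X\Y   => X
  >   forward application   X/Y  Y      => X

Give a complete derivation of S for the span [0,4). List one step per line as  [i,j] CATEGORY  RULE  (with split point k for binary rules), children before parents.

[0,1] N/NP  lex  "river"
[1,2] NP  lex  "city"
[0,2] N  >  k=1
[2,3] (S/(S/N))\N  lex  "cat"
[0,3] S/(S/N)  <  k=2
[3,4] S/N  lex  "in"
[0,4] S  >  k=3

[0,4] S   >
  [0,3] S/(S/N)   <
    [0,2] N   >
      [0,1] "river" : N/NP
      [1,2] "city" : NP
    [2,3] "cat" : (S/(S/N))\N
  [3,4] "in" : S/N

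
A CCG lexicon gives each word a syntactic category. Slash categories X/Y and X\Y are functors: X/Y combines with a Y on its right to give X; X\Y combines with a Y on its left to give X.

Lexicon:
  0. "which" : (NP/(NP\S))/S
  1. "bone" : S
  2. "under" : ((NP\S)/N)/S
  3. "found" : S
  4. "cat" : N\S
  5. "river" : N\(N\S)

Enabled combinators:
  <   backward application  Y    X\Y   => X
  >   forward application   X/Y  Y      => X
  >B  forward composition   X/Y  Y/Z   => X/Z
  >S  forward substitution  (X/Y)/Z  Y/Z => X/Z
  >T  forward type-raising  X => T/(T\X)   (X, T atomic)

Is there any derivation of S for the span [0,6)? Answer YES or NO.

NO

(NP/(NP\S))/S S ((NP\S)/N)/S S N\S N\(N\S)
CKY chart[0,6] = {(NP/(NP\S))/(S\NP), N/(N\NP), NP, NP/(NP\NP), NP/(N\N), PP/(PP\NP), S/(S\NP)}; S ∉ chart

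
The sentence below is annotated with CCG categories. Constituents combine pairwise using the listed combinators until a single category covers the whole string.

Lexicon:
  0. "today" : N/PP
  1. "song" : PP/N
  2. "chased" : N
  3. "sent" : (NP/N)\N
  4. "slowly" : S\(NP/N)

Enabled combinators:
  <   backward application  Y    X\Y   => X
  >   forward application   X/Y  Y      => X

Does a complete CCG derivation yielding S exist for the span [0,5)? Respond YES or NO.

[0,5] S   <
  [0,4] NP/N   <
    [0,3] N   >
      [0,1] "today" : N/PP
      [1,3] PP   >
        [1,2] "song" : PP/N
        [2,3] "chased" : N
    [3,4] "sent" : (NP/N)\N
  [4,5] "slowly" : S\(NP/N)

YES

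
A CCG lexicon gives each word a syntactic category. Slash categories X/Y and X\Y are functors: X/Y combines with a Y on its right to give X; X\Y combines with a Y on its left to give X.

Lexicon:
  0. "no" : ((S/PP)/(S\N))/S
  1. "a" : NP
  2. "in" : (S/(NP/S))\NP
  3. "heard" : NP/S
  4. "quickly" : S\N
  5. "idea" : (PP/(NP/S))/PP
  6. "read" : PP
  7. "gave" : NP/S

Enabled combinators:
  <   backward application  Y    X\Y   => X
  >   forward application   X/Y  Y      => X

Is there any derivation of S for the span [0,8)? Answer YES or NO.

YES

[0,8] S   >
  [0,5] S/PP   >
    [0,4] (S/PP)/(S\N)   >
      [0,1] "no" : ((S/PP)/(S\N))/S
      [1,4] S   >
        [1,3] S/(NP/S)   <
          [1,2] "a" : NP
          [2,3] "in" : (S/(NP/S))\NP
        [3,4] "heard" : NP/S
    [4,5] "quickly" : S\N
  [5,8] PP   >
    [5,7] PP/(NP/S)   >
      [5,6] "idea" : (PP/(NP/S))/PP
      [6,7] "read" : PP
    [7,8] "gave" : NP/S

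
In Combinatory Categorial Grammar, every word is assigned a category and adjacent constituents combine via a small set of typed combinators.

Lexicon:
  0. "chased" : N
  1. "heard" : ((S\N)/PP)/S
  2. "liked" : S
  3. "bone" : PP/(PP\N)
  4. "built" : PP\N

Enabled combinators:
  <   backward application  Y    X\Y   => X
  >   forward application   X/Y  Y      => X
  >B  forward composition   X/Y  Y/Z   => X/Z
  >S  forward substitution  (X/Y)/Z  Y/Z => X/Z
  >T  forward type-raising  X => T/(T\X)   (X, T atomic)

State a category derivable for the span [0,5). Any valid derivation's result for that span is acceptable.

[0,5] S   >
  [0,1] S/(S\N)   >T
    [0,1] "chased" : N
  [1,5] S\N   >
    [1,3] (S\N)/PP   >
      [1,2] "heard" : ((S\N)/PP)/S
      [2,3] "liked" : S
    [3,5] PP   >
      [3,4] "bone" : PP/(PP\N)
      [4,5] "built" : PP\N

S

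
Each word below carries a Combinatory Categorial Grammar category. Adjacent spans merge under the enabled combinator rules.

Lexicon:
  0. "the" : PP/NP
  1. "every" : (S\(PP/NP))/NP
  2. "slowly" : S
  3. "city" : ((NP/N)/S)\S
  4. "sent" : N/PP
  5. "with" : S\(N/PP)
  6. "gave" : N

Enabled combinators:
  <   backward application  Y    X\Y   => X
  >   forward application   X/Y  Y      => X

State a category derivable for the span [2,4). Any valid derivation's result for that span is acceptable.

(NP/N)/S

[0,7] S   <
  [0,1] "the" : PP/NP
  [1,7] S\(PP/NP)   >
    [1,2] "every" : (S\(PP/NP))/NP
    [2,7] NP   >
      [2,6] NP/N   >
        [2,4] (NP/N)/S   <
          [2,3] "slowly" : S
          [3,4] "city" : ((NP/N)/S)\S
        [4,6] S   <
          [4,5] "sent" : N/PP
          [5,6] "with" : S\(N/PP)
      [6,7] "gave" : N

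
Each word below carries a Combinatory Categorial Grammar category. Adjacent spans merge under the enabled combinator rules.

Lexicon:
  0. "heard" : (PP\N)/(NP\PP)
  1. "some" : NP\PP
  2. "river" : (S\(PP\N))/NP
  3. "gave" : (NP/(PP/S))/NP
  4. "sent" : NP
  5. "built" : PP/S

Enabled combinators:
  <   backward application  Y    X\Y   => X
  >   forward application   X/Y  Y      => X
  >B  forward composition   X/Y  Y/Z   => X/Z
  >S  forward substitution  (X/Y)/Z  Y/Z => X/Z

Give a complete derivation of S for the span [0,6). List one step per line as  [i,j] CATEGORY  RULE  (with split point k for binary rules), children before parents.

[0,6] S   <
  [0,2] PP\N   >
    [0,1] "heard" : (PP\N)/(NP\PP)
    [1,2] "some" : NP\PP
  [2,6] S\(PP\N)   >
    [2,3] "river" : (S\(PP\N))/NP
    [3,6] NP   >
      [3,5] NP/(PP/S)   >
        [3,4] "gave" : (NP/(PP/S))/NP
        [4,5] "sent" : NP
      [5,6] "built" : PP/S

[0,1] (PP\N)/(NP\PP)  lex  "heard"
[1,2] NP\PP  lex  "some"
[0,2] PP\N  >  k=1
[2,3] (S\(PP\N))/NP  lex  "river"
[3,4] (NP/(PP/S))/NP  lex  "gave"
[4,5] NP  lex  "sent"
[3,5] NP/(PP/S)  >  k=4
[5,6] PP/S  lex  "built"
[3,6] NP  >  k=5
[2,6] S\(PP\N)  >  k=3
[0,6] S  <  k=2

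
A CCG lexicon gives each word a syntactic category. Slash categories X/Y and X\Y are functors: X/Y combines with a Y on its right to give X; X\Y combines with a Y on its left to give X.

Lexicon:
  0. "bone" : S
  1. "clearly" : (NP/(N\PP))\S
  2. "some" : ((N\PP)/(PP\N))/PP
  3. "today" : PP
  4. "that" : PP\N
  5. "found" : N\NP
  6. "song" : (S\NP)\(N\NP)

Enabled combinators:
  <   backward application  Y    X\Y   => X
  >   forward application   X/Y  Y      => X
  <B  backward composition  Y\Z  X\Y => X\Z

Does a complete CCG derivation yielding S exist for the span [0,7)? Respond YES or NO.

[0,7] S   <
  [0,5] NP   >
    [0,2] NP/(N\PP)   <
      [0,1] "bone" : S
      [1,2] "clearly" : (NP/(N\PP))\S
    [2,5] N\PP   >
      [2,4] (N\PP)/(PP\N)   >
        [2,3] "some" : ((N\PP)/(PP\N))/PP
        [3,4] "today" : PP
      [4,5] "that" : PP\N
  [5,7] S\NP   <
    [5,6] "found" : N\NP
    [6,7] "song" : (S\NP)\(N\NP)

YES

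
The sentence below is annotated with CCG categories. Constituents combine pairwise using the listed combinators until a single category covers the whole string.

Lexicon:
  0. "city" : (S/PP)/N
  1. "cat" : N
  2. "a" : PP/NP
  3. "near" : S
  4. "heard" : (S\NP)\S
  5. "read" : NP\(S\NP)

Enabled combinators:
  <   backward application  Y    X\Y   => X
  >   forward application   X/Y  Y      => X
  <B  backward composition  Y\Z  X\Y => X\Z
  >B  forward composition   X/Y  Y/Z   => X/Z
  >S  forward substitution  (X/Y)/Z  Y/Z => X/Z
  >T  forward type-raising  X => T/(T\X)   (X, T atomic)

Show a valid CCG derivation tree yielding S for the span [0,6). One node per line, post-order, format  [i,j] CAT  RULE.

[0,1] (S/PP)/N  lex  "city"
[1,2] N  lex  "cat"
[0,2] S/PP  >  k=1
[2,3] PP/NP  lex  "a"
[3,4] S  lex  "near"
[4,5] (S\NP)\S  lex  "heard"
[3,5] S\NP  <  k=4
[5,6] NP\(S\NP)  lex  "read"
[3,6] NP  <  k=5
[2,6] PP  >  k=3
[0,6] S  >  k=2

[0,6] S   >
  [0,2] S/PP   >
    [0,1] "city" : (S/PP)/N
    [1,2] "cat" : N
  [2,6] PP   >
    [2,3] "a" : PP/NP
    [3,6] NP   <
      [3,5] S\NP   <
        [3,4] "near" : S
        [4,5] "heard" : (S\NP)\S
      [5,6] "read" : NP\(S\NP)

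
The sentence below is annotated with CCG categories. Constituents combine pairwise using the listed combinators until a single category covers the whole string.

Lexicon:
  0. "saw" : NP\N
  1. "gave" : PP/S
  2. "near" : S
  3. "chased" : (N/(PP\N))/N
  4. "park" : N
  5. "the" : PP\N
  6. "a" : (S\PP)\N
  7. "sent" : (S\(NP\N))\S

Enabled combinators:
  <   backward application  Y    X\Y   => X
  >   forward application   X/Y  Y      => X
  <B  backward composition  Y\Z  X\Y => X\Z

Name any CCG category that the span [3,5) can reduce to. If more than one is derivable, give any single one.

N/(PP\N)

[0,8] S   <
  [0,1] "saw" : NP\N
  [1,8] S\(NP\N)   <
    [1,7] S   <
      [1,3] PP   >
        [1,2] "gave" : PP/S
        [2,3] "near" : S
      [3,7] S\PP   <
        [3,6] N   >
          [3,5] N/(PP\N)   >
            [3,4] "chased" : (N/(PP\N))/N
            [4,5] "park" : N
          [5,6] "the" : PP\N
        [6,7] "a" : (S\PP)\N
    [7,8] "sent" : (S\(NP\N))\S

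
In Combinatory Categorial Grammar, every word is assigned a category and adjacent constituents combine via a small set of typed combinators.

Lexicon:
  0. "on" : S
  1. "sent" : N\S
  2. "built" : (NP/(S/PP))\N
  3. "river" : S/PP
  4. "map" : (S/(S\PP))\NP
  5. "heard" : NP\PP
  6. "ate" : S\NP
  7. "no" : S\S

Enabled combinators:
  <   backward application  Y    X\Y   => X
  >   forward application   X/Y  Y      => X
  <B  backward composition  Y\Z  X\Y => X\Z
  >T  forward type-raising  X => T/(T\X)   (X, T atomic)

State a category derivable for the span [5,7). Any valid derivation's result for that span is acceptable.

S\PP

[0,8] S   >
  [0,5] S/(S\PP)   <
    [0,4] NP   >
      [0,3] NP/(S/PP)   <
        [0,2] N   <
          [0,1] "on" : S
          [1,2] "sent" : N\S
        [2,3] "built" : (NP/(S/PP))\N
      [3,4] "river" : S/PP
    [4,5] "map" : (S/(S\PP))\NP
  [5,8] S\PP   <B
    [5,7] S\PP   <B
      [5,6] "heard" : NP\PP
      [6,7] "ate" : S\NP
    [7,8] "no" : S\S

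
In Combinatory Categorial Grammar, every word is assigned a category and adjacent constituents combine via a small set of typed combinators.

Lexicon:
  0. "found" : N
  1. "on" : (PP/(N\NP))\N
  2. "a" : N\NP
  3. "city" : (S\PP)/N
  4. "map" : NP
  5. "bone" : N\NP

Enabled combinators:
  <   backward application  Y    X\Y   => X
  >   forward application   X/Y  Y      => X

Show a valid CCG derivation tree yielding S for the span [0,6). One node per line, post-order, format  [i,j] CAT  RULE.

[0,1] N  lex  "found"
[1,2] (PP/(N\NP))\N  lex  "on"
[0,2] PP/(N\NP)  <  k=1
[2,3] N\NP  lex  "a"
[0,3] PP  >  k=2
[3,4] (S\PP)/N  lex  "city"
[4,5] NP  lex  "map"
[5,6] N\NP  lex  "bone"
[4,6] N  <  k=5
[3,6] S\PP  >  k=4
[0,6] S  <  k=3

[0,6] S   <
  [0,3] PP   >
    [0,2] PP/(N\NP)   <
      [0,1] "found" : N
      [1,2] "on" : (PP/(N\NP))\N
    [2,3] "a" : N\NP
  [3,6] S\PP   >
    [3,4] "city" : (S\PP)/N
    [4,6] N   <
      [4,5] "map" : NP
      [5,6] "bone" : N\NP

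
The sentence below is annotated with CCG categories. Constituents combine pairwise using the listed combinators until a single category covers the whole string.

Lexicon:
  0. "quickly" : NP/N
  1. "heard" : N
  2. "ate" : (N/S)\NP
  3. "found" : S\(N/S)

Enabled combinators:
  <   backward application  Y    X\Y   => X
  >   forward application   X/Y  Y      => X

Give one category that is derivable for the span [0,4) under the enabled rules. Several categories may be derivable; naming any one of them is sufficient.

S

[0,4] S   <
  [0,3] N/S   <
    [0,2] NP   >
      [0,1] "quickly" : NP/N
      [1,2] "heard" : N
    [2,3] "ate" : (N/S)\NP
  [3,4] "found" : S\(N/S)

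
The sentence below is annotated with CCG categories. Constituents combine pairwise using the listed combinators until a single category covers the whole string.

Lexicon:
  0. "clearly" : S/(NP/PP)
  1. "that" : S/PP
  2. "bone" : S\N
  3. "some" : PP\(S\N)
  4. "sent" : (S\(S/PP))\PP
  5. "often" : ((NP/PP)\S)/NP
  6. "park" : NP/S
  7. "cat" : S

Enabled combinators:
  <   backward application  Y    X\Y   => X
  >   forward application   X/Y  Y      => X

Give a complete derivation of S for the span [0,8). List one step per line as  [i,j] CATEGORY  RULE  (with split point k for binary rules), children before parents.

[0,8] S   >
  [0,1] "clearly" : S/(NP/PP)
  [1,8] NP/PP   <
    [1,5] S   <
      [1,2] "that" : S/PP
      [2,5] S\(S/PP)   <
        [2,4] PP   <
          [2,3] "bone" : S\N
          [3,4] "some" : PP\(S\N)
        [4,5] "sent" : (S\(S/PP))\PP
    [5,8] (NP/PP)\S   >
      [5,6] "often" : ((NP/PP)\S)/NP
      [6,8] NP   >
        [6,7] "park" : NP/S
        [7,8] "cat" : S

[0,1] S/(NP/PP)  lex  "clearly"
[1,2] S/PP  lex  "that"
[2,3] S\N  lex  "bone"
[3,4] PP\(S\N)  lex  "some"
[2,4] PP  <  k=3
[4,5] (S\(S/PP))\PP  lex  "sent"
[2,5] S\(S/PP)  <  k=4
[1,5] S  <  k=2
[5,6] ((NP/PP)\S)/NP  lex  "often"
[6,7] NP/S  lex  "park"
[7,8] S  lex  "cat"
[6,8] NP  >  k=7
[5,8] (NP/PP)\S  >  k=6
[1,8] NP/PP  <  k=5
[0,8] S  >  k=1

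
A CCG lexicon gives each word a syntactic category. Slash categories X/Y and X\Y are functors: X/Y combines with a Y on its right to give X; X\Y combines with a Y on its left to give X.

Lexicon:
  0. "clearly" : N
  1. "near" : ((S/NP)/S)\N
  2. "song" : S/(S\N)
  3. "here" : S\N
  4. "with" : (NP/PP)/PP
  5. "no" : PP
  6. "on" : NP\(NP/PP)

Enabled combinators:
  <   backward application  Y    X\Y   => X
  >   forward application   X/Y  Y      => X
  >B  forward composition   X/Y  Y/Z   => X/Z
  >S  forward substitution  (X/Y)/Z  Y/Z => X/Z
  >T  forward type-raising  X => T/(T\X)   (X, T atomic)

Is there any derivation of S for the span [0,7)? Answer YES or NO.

YES

[0,7] S   >
  [0,4] S/NP   >
    [0,2] (S/NP)/S   <
      [0,1] "clearly" : N
      [1,2] "near" : ((S/NP)/S)\N
    [2,4] S   >
      [2,3] "song" : S/(S\N)
      [3,4] "here" : S\N
  [4,7] NP   <
    [4,6] NP/PP   >
      [4,5] "with" : (NP/PP)/PP
      [5,6] "no" : PP
    [6,7] "on" : NP\(NP/PP)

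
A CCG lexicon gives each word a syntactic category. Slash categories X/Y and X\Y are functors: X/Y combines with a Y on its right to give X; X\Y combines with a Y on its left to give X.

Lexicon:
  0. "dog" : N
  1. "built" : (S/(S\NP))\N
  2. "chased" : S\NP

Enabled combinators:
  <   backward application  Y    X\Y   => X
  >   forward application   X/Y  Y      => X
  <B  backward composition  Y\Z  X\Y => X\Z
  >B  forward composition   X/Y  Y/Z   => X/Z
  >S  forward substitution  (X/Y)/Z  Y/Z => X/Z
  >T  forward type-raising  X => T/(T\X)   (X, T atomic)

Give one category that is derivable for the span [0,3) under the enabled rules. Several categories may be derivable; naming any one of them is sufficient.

S

[0,3] S   >
  [0,2] S/(S\NP)   <
    [0,1] "dog" : N
    [1,2] "built" : (S/(S\NP))\N
  [2,3] "chased" : S\NP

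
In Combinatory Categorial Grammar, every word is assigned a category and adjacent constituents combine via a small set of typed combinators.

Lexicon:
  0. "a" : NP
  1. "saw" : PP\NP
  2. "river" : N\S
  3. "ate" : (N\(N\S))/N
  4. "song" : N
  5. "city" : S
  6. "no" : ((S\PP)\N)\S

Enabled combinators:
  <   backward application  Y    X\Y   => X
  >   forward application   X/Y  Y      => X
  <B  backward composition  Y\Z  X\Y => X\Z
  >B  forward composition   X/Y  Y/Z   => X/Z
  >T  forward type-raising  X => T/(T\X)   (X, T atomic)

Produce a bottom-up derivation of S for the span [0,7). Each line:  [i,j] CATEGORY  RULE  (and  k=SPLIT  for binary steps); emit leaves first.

[0,1] NP  lex  "a"
[1,2] PP\NP  lex  "saw"
[0,2] PP  <  k=1
[2,3] N\S  lex  "river"
[3,4] (N\(N\S))/N  lex  "ate"
[4,5] N  lex  "song"
[3,5] N\(N\S)  >  k=4
[2,5] N  <  k=3
[5,6] S  lex  "city"
[6,7] ((S\PP)\N)\S  lex  "no"
[5,7] (S\PP)\N  <  k=6
[2,7] S\PP  <  k=5
[0,7] S  <  k=2

[0,7] S   <
  [0,2] PP   <
    [0,1] "a" : NP
    [1,2] "saw" : PP\NP
  [2,7] S\PP   <
    [2,5] N   <
      [2,3] "river" : N\S
      [3,5] N\(N\S)   >
        [3,4] "ate" : (N\(N\S))/N
        [4,5] "song" : N
    [5,7] (S\PP)\N   <
      [5,6] "city" : S
      [6,7] "no" : ((S\PP)\N)\S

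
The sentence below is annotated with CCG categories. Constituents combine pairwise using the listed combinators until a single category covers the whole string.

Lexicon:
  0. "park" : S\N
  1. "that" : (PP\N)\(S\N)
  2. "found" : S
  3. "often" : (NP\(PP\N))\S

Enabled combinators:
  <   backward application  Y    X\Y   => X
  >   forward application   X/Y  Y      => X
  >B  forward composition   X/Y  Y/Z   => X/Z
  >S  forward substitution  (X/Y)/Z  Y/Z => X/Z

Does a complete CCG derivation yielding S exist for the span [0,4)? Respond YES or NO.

NO

S\N (PP\N)\(S\N) S (NP\(PP\N))\S
CKY chart[0,4] = {NP}; S ∉ chart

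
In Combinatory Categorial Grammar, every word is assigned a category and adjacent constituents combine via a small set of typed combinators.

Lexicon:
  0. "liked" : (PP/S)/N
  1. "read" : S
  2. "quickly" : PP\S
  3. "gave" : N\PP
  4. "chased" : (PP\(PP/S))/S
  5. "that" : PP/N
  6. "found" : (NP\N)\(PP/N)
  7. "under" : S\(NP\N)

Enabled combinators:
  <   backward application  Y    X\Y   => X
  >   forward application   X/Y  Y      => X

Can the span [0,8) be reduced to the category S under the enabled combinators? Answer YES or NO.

(PP/S)/N S PP\S N\PP (PP\(PP/S))/S PP/N (NP\N)\(PP/N) S\(NP\N)
CKY chart[0,8] = {PP}; S ∉ chart

NO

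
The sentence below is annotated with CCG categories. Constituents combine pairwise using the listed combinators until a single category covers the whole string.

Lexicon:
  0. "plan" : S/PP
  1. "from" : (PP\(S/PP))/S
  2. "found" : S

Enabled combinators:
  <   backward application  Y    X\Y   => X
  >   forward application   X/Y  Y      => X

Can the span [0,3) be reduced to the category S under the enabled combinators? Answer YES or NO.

NO

S/PP (PP\(S/PP))/S S
CKY chart[0,3] = {PP}; S ∉ chart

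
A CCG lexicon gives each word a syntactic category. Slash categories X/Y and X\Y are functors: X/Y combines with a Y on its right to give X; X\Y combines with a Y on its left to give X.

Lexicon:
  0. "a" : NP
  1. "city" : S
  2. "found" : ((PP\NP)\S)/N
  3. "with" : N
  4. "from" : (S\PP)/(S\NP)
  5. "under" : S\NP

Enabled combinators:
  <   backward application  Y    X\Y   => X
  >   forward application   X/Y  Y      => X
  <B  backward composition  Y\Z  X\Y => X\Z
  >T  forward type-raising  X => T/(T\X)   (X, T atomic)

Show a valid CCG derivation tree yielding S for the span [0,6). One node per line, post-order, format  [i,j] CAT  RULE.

[0,1] NP  lex  "a"
[1,2] S  lex  "city"
[2,3] ((PP\NP)\S)/N  lex  "found"
[3,4] N  lex  "with"
[2,4] (PP\NP)\S  >  k=3
[1,4] PP\NP  <  k=2
[0,4] PP  <  k=1
[4,5] (S\PP)/(S\NP)  lex  "from"
[5,6] S\NP  lex  "under"
[4,6] S\PP  >  k=5
[0,6] S  <  k=4

[0,6] S   <
  [0,4] PP   <
    [0,1] "a" : NP
    [1,4] PP\NP   <
      [1,2] "city" : S
      [2,4] (PP\NP)\S   >
        [2,3] "found" : ((PP\NP)\S)/N
        [3,4] "with" : N
  [4,6] S\PP   >
    [4,5] "from" : (S\PP)/(S\NP)
    [5,6] "under" : S\NP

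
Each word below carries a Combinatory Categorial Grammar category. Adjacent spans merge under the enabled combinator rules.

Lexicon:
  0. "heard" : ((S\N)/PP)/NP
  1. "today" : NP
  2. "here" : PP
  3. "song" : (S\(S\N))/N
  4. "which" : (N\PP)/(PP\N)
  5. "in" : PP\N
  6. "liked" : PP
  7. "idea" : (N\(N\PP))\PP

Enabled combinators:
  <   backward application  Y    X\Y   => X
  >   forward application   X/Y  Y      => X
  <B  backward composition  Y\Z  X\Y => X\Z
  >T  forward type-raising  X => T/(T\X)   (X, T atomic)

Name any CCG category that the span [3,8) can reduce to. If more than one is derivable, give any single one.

[0,8] S   <
  [0,3] S\N   >
    [0,2] (S\N)/PP   >
      [0,1] "heard" : ((S\N)/PP)/NP
      [1,2] "today" : NP
    [2,3] "here" : PP
  [3,8] S\(S\N)   >
    [3,4] "song" : (S\(S\N))/N
    [4,8] N   <
      [4,6] N\PP   >
        [4,5] "which" : (N\PP)/(PP\N)
        [5,6] "in" : PP\N
      [6,8] N\(N\PP)   <
        [6,7] "liked" : PP
        [7,8] "idea" : (N\(N\PP))\PP

S\(S\N)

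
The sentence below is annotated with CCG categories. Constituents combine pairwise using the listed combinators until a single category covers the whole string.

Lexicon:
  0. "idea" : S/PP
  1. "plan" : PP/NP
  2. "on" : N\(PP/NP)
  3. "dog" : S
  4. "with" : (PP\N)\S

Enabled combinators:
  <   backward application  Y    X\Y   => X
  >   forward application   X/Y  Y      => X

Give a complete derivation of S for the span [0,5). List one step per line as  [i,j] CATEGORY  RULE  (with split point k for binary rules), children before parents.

[0,1] S/PP  lex  "idea"
[1,2] PP/NP  lex  "plan"
[2,3] N\(PP/NP)  lex  "on"
[1,3] N  <  k=2
[3,4] S  lex  "dog"
[4,5] (PP\N)\S  lex  "with"
[3,5] PP\N  <  k=4
[1,5] PP  <  k=3
[0,5] S  >  k=1

[0,5] S   >
  [0,1] "idea" : S/PP
  [1,5] PP   <
    [1,3] N   <
      [1,2] "plan" : PP/NP
      [2,3] "on" : N\(PP/NP)
    [3,5] PP\N   <
      [3,4] "dog" : S
      [4,5] "with" : (PP\N)\S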